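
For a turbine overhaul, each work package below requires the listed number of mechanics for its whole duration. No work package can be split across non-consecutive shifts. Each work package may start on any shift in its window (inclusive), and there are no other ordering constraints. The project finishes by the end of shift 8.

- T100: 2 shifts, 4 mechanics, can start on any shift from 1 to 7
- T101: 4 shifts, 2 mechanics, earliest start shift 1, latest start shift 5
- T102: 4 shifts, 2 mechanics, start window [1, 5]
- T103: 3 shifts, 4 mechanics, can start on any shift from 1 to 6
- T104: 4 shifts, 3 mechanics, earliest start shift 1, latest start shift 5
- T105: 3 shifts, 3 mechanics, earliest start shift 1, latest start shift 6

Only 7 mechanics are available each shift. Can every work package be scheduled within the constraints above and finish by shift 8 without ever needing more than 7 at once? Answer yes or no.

Total mechanic-shifts = 57; over 8 shifts the average is 57/8 > 7, so some shift must exceed 7.

no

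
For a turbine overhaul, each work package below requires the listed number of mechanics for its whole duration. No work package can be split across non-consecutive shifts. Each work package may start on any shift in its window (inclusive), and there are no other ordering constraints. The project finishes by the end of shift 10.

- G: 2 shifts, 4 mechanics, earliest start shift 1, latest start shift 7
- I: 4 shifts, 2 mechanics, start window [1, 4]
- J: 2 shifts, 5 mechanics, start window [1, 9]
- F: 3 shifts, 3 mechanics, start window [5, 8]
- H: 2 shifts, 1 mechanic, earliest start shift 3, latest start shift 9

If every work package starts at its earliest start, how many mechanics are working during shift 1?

At early start, shift 1 has: G, I, J.
Demand: 4 + 2 + 5 = 11.

11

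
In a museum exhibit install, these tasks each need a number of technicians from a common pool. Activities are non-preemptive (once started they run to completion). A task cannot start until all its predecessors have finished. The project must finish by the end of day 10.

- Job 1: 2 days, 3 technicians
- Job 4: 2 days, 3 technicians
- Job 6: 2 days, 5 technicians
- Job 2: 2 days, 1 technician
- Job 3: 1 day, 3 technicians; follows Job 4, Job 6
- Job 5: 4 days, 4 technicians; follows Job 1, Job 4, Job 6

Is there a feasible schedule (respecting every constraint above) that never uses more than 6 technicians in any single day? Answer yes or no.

Schedule Job 1@1, Job 4@1, Job 6@3, Job 2@3, Job 3@5, Job 5@6: d1:6  d2:6  d3:6  d4:6  d5:3  d6:4  d7:4  d8:4  d9:4  d10:0 — peak 6 ≤ 6.

yes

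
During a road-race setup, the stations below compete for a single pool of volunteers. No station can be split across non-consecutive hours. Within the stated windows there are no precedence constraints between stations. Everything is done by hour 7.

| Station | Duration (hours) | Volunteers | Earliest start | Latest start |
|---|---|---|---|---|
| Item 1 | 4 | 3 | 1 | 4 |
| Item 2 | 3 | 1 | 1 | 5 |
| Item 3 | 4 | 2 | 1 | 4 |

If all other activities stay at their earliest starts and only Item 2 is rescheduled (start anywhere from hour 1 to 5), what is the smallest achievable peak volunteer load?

5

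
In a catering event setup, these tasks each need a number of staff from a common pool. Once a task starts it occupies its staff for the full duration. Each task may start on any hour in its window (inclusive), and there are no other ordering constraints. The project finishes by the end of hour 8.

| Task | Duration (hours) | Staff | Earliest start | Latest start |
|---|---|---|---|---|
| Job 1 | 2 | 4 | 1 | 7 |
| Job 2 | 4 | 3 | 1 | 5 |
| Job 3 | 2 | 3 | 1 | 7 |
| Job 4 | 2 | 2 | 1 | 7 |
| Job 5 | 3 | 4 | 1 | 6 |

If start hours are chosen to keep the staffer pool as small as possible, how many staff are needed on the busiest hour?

7

Early-start (Job 1@1, Job 2@1, Job 3@1, Job 4@1, Job 5@1) gives peak 16: h1:16  h2:16  h3:7  h4:3  h5:0  h6:0  h7:0  h8:0.
Shift Job 3→3, Job 4→5, Job 5→5.
Schedule Job 1@1, Job 2@1, Job 3@3, Job 4@5, Job 5@5: h1:7  h2:7  h3:6  h4:6  h5:6  h6:6  h7:4  h8:0 — peak 7.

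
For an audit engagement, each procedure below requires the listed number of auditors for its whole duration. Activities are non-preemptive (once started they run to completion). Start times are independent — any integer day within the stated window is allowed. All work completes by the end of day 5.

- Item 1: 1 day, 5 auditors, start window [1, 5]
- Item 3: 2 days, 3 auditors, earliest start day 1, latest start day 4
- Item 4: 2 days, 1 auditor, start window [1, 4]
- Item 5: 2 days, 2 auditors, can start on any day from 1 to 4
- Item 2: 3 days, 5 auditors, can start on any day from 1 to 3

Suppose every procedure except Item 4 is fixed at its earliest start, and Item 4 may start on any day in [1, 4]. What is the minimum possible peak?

15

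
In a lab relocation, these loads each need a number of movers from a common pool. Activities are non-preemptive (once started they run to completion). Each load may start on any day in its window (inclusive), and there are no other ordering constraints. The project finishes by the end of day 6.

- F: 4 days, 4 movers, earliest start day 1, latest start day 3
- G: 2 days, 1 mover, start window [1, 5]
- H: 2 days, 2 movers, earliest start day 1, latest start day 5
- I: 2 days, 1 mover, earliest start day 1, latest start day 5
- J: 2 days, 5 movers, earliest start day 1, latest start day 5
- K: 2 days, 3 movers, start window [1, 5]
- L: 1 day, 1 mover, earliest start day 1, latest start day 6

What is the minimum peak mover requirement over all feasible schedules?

7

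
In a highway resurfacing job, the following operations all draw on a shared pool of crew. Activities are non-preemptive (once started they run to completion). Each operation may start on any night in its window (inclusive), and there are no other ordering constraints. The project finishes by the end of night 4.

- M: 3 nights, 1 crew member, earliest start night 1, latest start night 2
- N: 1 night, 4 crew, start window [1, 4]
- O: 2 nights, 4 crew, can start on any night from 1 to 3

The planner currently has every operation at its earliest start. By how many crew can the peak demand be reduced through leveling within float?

4

Early-start peak: n1:9  n2:5  n3:1  n4:0 ⇒ 9.
Leveled (M@1, N@1, O@2): n1:5  n2:5  n3:5  n4:0 ⇒ 5.
Reduction 9 − 5 = 4.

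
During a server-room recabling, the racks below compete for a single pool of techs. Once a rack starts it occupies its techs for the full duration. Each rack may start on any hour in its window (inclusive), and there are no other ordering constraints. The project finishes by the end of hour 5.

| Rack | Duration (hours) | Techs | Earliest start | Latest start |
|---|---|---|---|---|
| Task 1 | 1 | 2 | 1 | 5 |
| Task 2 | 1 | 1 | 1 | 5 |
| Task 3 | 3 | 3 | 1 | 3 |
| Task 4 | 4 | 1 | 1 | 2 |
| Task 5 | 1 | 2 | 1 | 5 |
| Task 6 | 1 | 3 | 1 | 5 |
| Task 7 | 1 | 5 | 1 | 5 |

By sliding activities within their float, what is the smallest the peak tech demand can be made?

Early-start (Task 1@1, Task 2@1, Task 3@1, Task 4@1, Task 5@1, Task 6@1, Task 7@1) gives peak 17: h1:17  h2:4  h3:4  h4:1  h5:0.
Shift Task 4→2, Task 5→2, Task 6→4, Task 7→5.
Schedule Task 1@1, Task 2@1, Task 3@1, Task 4@2, Task 5@2, Task 6@4, Task 7@5: h1:6  h2:6  h3:4  h4:4  h5:6 — peak 6.
Total tech-hours = 26 over 5 hours ⇒ peak ≥ ⌈26/5⌉ = 6, so 6 is optimal.

6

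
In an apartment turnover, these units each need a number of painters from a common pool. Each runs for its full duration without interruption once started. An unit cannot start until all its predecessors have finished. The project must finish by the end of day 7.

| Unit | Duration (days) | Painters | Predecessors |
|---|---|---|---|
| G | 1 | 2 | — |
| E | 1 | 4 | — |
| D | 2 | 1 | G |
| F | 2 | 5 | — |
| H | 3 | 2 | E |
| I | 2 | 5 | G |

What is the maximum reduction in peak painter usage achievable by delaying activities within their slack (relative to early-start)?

6

Early-start peak: d1:11  d2:13  d3:8  d4:2  d5:0  d6:0  d7:0 ⇒ 13.
Leveled (G@1, E@1, D@2, F@2, H@4, I@4): d1:6  d2:6  d3:6  d4:7  d5:7  d6:2  d7:0 ⇒ 7.
Reduction 13 − 7 = 6.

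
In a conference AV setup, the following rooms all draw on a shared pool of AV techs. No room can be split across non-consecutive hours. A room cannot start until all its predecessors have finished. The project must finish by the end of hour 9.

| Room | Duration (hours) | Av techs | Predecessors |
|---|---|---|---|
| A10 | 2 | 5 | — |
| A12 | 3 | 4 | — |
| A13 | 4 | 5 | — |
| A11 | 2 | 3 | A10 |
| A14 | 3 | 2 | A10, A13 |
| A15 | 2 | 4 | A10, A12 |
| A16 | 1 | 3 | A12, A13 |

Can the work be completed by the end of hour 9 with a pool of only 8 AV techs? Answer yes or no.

no

The minimum achievable peak is 9; 8 < 9, so no feasible schedule stays within the cap.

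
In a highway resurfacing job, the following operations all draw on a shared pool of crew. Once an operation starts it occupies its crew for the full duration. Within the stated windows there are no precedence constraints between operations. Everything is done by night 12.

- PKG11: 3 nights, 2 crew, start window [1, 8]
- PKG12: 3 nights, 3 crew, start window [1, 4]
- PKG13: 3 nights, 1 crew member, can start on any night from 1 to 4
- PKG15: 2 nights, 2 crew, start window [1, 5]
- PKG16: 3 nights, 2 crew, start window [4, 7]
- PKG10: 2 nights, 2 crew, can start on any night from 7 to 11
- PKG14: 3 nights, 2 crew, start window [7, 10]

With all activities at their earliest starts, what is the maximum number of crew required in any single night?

8

Early-start schedule: PKG11@1, PKG12@1, PKG13@1, PKG15@1, PKG16@4, PKG10@7, PKG14@7.
Load per night: night 1: 8, night 2: 8, night 3: 6, night 4: 2, night 5: 2, night 6: 2, night 7: 4, night 8: 4, night 9: 2, night 10: 0, night 11: 0, night 12: 0.
Peak is 8.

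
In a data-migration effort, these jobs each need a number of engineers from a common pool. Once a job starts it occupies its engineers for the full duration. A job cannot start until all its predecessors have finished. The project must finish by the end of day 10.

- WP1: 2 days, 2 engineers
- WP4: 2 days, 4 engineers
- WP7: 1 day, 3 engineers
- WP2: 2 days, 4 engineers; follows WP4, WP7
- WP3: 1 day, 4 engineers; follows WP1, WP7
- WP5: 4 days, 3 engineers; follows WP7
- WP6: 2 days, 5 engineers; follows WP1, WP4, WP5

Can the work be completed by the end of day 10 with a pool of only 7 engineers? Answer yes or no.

yes

Schedule WP1@1, WP4@1, WP7@3, WP2@4, WP3@6, WP5@4, WP6@8: d1:6  d2:6  d3:3  d4:7  d5:7  d6:7  d7:3  d8:5  d9:5  d10:0 — peak 7 ≤ 7.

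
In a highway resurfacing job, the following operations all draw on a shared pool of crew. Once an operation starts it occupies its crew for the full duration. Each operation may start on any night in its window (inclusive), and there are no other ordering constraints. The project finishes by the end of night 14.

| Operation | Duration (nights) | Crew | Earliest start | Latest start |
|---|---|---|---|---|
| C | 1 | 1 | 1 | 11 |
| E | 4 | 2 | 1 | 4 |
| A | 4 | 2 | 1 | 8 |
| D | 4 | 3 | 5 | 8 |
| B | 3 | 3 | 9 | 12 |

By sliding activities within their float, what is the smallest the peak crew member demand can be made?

4

Early-start (C@1, E@1, A@1, D@5, B@9) gives peak 5: n1:5  n2:4  n3:4  n4:4  n5:3  n6:3  n7:3  n8:3  n9:3  n10:3  n11:3  n12:0  n13:0  n14:0.
Shift A→2, D→6, B→10.
Schedule C@1, E@1, A@2, D@6, B@10: n1:3  n2:4  n3:4  n4:4  n5:2  n6:3  n7:3  n8:3  n9:3  n10:3  n11:3  n12:3  n13:0  n14:0 — peak 4.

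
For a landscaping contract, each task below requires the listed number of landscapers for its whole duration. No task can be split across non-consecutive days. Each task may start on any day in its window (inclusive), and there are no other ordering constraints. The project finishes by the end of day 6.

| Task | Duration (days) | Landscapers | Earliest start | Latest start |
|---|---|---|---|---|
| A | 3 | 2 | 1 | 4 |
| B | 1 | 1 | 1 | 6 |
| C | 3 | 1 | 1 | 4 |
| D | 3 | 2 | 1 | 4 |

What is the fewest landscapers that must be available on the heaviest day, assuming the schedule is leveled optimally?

Early-start (A@1, B@1, C@1, D@1) gives peak 6: d1:6  d2:5  d3:5  d4:0  d5:0  d6:0.
Shift C→2, D→4.
Schedule A@1, B@1, C@2, D@4: d1:3  d2:3  d3:3  d4:3  d5:2  d6:2 — peak 3.
Total landscaper-days = 16 over 6 days ⇒ peak ≥ ⌈16/6⌉ = 3, so 3 is optimal.

3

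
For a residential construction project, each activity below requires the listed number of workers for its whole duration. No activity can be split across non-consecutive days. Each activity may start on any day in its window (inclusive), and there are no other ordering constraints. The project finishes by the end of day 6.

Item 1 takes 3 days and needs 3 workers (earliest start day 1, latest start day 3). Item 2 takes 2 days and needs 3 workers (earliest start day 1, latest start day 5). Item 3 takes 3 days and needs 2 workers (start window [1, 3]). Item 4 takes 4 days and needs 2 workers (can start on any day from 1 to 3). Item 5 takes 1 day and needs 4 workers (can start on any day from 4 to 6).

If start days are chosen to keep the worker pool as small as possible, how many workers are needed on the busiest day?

7

Early-start (Item 1@1, Item 2@1, Item 3@1, Item 4@1, Item 5@4) gives peak 10: d1:10  d2:10  d3:7  d4:6  d5:0  d6:0.
Shift Item 3→3, Item 4→3, Item 5→6.
Schedule Item 1@1, Item 2@1, Item 3@3, Item 4@3, Item 5@6: d1:6  d2:6  d3:7  d4:4  d5:4  d6:6 — peak 7.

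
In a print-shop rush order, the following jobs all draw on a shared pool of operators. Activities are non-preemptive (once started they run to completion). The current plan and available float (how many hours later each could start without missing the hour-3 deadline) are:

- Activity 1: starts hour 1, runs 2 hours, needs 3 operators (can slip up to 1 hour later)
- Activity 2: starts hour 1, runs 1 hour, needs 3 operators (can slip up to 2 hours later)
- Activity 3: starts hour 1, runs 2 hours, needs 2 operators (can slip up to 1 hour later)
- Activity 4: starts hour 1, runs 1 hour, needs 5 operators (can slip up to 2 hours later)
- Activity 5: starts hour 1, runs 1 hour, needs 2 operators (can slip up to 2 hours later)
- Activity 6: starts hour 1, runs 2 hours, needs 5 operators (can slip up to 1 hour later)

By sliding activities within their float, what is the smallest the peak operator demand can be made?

Early-start (Activity 1@1, Activity 2@1, Activity 3@1, Activity 4@1, Activity 5@1, Activity 6@1) gives peak 20: h1:20  h2:10  h3:0.
Shift Activity 4→3, Activity 6→2.
Schedule Activity 1@1, Activity 2@1, Activity 3@1, Activity 4@3, Activity 5@1, Activity 6@2: h1:10  h2:10  h3:10 — peak 10.
Total operator-hours = 30 over 3 hours ⇒ peak ≥ ⌈30/3⌉ = 10, so 10 is optimal.

10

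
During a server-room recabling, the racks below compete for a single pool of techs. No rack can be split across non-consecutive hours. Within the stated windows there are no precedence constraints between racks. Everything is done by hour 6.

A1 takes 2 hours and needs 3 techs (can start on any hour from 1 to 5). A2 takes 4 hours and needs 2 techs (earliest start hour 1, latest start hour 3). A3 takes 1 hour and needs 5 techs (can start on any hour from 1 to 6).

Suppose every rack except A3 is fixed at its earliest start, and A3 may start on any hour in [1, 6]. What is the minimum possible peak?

A3@1: h1:10  h2:5  h3:2  h4:2  h5:0  h6:0 → peak 10
A3@2: h1:5  h2:10  h3:2  h4:2  h5:0  h6:0 → peak 10
A3@3: h1:5  h2:5  h3:7  h4:2  h5:0  h6:0 → peak 7
A3@4: h1:5  h2:5  h3:2  h4:7  h5:0  h6:0 → peak 7
A3@5: h1:5  h2:5  h3:2  h4:2  h5:5  h6:0 → peak 5
A3@6: h1:5  h2:5  h3:2  h4:2  h5:0  h6:5 → peak 5
Best is A3@5, peak 5.

5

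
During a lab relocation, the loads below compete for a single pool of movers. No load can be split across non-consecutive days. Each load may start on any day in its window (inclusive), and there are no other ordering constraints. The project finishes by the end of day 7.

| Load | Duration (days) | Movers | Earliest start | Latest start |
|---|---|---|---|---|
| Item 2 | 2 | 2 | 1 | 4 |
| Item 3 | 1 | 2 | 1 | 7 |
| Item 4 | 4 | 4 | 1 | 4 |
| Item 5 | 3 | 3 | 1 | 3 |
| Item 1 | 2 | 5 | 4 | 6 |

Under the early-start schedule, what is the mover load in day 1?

11

At early start, day 1 has: Item 2, Item 3, Item 4, Item 5.
Demand: 2 + 2 + 4 + 3 = 11.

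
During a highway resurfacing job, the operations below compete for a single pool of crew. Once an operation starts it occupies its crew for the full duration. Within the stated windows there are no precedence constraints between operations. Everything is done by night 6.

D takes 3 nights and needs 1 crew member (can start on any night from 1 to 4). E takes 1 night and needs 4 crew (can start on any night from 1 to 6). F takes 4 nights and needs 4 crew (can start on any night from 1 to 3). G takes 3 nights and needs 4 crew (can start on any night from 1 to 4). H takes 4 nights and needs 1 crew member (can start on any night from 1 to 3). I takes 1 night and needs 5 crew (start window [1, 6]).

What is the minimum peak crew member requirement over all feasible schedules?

Early-start (D@1, E@1, F@1, G@1, H@1, I@1) gives peak 19: n1:19  n2:10  n3:10  n4:5  n5:0  n6:0.
Shift G→4, H→2, I→6.
Schedule D@1, E@1, F@1, G@4, H@2, I@6: n1:9  n2:6  n3:6  n4:9  n5:5  n6:9 — peak 9.

9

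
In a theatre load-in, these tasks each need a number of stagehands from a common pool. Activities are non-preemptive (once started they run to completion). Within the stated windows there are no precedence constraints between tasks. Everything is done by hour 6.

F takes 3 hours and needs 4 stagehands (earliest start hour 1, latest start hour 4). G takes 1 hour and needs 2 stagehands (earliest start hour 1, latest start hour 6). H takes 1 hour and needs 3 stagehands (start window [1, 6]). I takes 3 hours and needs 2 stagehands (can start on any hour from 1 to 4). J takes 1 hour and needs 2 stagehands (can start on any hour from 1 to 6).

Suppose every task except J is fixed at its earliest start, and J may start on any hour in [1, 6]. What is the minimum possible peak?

11

J@1: h1:13  h2:6  h3:6  h4:0  h5:0  h6:0 → peak 13
J@2: h1:11  h2:8  h3:6  h4:0  h5:0  h6:0 → peak 11
J@3: h1:11  h2:6  h3:8  h4:0  h5:0  h6:0 → peak 11
J@4: h1:11  h2:6  h3:6  h4:2  h5:0  h6:0 → peak 11
J@5: h1:11  h2:6  h3:6  h4:0  h5:2  h6:0 → peak 11
J@6: h1:11  h2:6  h3:6  h4:0  h5:0  h6:2 → peak 11
Best is J@2, peak 11.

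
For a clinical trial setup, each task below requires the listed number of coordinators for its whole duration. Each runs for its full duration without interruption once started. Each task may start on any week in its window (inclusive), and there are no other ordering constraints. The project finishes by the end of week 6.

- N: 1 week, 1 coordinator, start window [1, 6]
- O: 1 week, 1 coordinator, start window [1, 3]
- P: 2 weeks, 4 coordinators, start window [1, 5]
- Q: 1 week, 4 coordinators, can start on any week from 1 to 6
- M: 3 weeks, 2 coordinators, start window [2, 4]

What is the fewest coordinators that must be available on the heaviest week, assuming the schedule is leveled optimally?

4

Early-start (N@1, O@1, P@1, Q@1, M@2) gives peak 10: w1:10  w2:6  w3:2  w4:2  w5:0  w6:0.
Shift N→2, O→2, P→5.
Schedule N@2, O@2, P@5, Q@1, M@2: w1:4  w2:4  w3:2  w4:2  w5:4  w6:4 — peak 4.
Total coordinator-weeks = 20 over 6 weeks ⇒ peak ≥ ⌈20/6⌉ = 4, so 4 is optimal.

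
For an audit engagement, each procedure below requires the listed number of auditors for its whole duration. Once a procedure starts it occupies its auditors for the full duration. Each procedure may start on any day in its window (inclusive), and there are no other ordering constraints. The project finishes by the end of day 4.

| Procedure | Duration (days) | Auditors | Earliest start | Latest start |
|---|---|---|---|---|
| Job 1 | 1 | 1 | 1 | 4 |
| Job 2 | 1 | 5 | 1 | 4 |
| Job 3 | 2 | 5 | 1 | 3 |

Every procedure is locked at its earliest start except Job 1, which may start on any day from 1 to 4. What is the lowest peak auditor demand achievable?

10

Job 1@1: d1:11  d2:5  d3:0  d4:0 → peak 11
Job 1@2: d1:10  d2:6  d3:0  d4:0 → peak 10
Job 1@3: d1:10  d2:5  d3:1  d4:0 → peak 10
Job 1@4: d1:10  d2:5  d3:0  d4:1 → peak 10
Best is Job 1@2, peak 10.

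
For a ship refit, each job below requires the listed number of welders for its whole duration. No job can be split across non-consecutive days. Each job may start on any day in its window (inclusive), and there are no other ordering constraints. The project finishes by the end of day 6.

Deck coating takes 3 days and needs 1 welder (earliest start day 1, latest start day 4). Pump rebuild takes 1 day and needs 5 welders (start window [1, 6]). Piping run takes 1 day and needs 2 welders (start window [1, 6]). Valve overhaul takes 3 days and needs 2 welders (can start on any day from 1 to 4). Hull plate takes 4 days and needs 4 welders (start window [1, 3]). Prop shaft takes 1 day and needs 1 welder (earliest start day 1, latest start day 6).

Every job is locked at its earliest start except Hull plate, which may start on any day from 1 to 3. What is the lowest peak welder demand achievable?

Hull plate@1: d1:15  d2:7  d3:7  d4:4  d5:0  d6:0 → peak 15
Hull plate@2: d1:11  d2:7  d3:7  d4:4  d5:4  d6:0 → peak 11
Hull plate@3: d1:11  d2:3  d3:7  d4:4  d5:4  d6:4 → peak 11
Best is Hull plate@2, peak 11.

11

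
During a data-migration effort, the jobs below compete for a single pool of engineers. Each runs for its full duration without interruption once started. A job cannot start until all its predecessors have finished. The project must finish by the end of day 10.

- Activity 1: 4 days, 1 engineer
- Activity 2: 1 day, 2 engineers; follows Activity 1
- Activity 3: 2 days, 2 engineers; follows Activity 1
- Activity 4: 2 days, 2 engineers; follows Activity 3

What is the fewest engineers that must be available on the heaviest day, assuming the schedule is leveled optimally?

2

Early-start (Activity 1@1, Activity 2@5, Activity 3@5, Activity 4@7) gives peak 4: d1:1  d2:1  d3:1  d4:1  d5:4  d6:2  d7:2  d8:2  d9:0  d10:0.
Shift Activity 3→6, Activity 4→8.
Schedule Activity 1@1, Activity 2@5, Activity 3@6, Activity 4@8: d1:1  d2:1  d3:1  d4:1  d5:2  d6:2  d7:2  d8:2  d9:2  d10:0 — peak 2.
Total engineer-days = 14 over 10 days ⇒ peak ≥ ⌈14/10⌉ = 2, so 2 is optimal.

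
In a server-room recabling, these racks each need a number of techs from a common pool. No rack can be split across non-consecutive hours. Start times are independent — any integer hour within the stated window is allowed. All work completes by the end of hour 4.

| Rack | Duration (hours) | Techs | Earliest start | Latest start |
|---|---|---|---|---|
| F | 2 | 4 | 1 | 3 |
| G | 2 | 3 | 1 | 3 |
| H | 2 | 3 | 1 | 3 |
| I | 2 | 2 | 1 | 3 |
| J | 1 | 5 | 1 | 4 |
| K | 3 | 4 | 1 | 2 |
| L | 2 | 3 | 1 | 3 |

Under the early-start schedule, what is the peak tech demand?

Early-start schedule: F@1, G@1, H@1, I@1, J@1, K@1, L@1.
Load per hour: hour 1: 24, hour 2: 19, hour 3: 4, hour 4: 0.
Peak is 24.

24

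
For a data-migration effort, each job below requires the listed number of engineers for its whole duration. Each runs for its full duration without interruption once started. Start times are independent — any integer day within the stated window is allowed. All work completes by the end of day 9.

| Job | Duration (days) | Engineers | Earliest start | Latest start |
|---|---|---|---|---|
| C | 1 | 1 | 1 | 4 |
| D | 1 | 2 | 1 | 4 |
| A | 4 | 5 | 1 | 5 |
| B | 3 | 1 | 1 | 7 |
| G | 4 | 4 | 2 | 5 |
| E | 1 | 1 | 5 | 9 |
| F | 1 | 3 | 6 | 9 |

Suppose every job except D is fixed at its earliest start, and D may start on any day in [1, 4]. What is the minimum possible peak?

10

D@1: d1:9  d2:10  d3:10  d4:9  d5:5  d6:3  d7:0  d8:0  d9:0 → peak 10
D@2: d1:7  d2:12  d3:10  d4:9  d5:5  d6:3  d7:0  d8:0  d9:0 → peak 12
D@3: d1:7  d2:10  d3:12  d4:9  d5:5  d6:3  d7:0  d8:0  d9:0 → peak 12
D@4: d1:7  d2:10  d3:10  d4:11  d5:5  d6:3  d7:0  d8:0  d9:0 → peak 11
Best is D@1, peak 10.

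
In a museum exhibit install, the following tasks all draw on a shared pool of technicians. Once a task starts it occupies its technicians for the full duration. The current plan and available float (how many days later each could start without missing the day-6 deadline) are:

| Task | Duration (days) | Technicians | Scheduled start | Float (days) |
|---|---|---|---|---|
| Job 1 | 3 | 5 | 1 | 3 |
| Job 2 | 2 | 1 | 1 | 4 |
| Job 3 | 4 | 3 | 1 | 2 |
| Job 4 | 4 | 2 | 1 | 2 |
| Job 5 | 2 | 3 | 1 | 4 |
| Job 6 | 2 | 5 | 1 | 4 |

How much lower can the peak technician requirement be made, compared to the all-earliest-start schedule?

Early-start peak: d1:19  d2:19  d3:10  d4:5  d5:0  d6:0 ⇒ 19.
Leveled (Job 1@1, Job 2@1, Job 3@1, Job 4@3, Job 5@4, Job 6@5): d1:9  d2:9  d3:10  d4:8  d5:10  d6:7 ⇒ 10.
Reduction 19 − 10 = 9.

9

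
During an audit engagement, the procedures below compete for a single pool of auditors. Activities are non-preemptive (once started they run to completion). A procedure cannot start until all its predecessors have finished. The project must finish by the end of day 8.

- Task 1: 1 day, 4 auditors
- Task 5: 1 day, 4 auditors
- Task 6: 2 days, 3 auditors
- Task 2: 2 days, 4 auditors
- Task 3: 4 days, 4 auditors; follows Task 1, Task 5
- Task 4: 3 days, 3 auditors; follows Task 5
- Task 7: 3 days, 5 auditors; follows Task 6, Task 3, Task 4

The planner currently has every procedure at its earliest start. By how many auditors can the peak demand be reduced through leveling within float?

Early-start peak: d1:15  d2:14  d3:7  d4:7  d5:4  d6:5  d7:5  d8:5 ⇒ 15.
Leveled (Task 1@1, Task 5@1, Task 6@2, Task 2@5, Task 3@2, Task 4@2, Task 7@6): d1:8  d2:10  d3:10  d4:7  d5:8  d6:9  d7:5  d8:5 ⇒ 10.
Reduction 15 − 10 = 5.

5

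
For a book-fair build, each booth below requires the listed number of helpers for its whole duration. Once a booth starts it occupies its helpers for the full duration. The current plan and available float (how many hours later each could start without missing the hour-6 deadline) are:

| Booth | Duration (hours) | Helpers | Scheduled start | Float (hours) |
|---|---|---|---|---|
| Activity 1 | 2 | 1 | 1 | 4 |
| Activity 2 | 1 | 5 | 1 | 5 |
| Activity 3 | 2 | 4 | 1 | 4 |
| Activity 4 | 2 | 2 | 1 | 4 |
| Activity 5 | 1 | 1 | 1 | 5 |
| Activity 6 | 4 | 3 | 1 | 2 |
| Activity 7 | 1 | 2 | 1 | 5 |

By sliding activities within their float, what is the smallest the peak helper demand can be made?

7

Early-start (Activity 1@1, Activity 2@1, Activity 3@1, Activity 4@1, Activity 5@1, Activity 6@1, Activity 7@1) gives peak 18: h1:18  h2:10  h3:3  h4:3  h5:0  h6:0.
Shift Activity 3→2, Activity 4→4, Activity 6→3, Activity 7→2.
Schedule Activity 1@1, Activity 2@1, Activity 3@2, Activity 4@4, Activity 5@1, Activity 6@3, Activity 7@2: h1:7  h2:7  h3:7  h4:5  h5:5  h6:3 — peak 7.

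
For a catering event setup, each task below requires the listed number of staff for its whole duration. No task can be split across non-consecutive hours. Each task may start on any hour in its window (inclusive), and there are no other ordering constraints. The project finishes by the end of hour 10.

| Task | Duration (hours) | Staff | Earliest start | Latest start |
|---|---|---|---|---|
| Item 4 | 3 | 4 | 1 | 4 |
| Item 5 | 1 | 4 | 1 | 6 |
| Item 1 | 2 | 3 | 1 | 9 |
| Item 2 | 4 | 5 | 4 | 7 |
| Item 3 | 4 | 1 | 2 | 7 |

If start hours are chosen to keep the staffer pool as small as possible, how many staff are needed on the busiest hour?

5

Early-start (Item 4@1, Item 5@1, Item 1@1, Item 2@4, Item 3@2) gives peak 11: h1:11  h2:8  h3:5  h4:6  h5:6  h6:5  h7:5  h8:0  h9:0  h10:0.
Shift Item 5→4, Item 1→5, Item 2→7.
Schedule Item 4@1, Item 5@4, Item 1@5, Item 2@7, Item 3@2: h1:4  h2:5  h3:5  h4:5  h5:4  h6:3  h7:5  h8:5  h9:5  h10:5 — peak 5.
Total staffer-hours = 46 over 10 hours ⇒ peak ≥ ⌈46/10⌉ = 5, so 5 is optimal.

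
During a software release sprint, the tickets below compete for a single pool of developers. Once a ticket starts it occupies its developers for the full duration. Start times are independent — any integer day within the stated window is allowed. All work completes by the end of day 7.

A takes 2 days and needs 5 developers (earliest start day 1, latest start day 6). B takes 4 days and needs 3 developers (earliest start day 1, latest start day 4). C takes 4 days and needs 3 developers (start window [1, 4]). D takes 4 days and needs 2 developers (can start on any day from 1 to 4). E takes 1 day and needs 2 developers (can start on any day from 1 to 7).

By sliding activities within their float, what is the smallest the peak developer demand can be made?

Early-start (A@1, B@1, C@1, D@1, E@1) gives peak 15: d1:15  d2:13  d3:8  d4:8  d5:0  d6:0  d7:0.
Shift C→3, D→3, E→5.
Schedule A@1, B@1, C@3, D@3, E@5: d1:8  d2:8  d3:8  d4:8  d5:7  d6:5  d7:0 — peak 8.

8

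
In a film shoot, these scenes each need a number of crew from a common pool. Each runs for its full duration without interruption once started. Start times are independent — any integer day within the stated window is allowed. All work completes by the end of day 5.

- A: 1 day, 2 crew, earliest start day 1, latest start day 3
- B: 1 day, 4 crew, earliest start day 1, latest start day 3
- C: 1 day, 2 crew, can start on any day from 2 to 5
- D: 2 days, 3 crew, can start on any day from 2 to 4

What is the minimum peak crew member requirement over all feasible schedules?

4

Early-start (A@1, B@1, C@2, D@2) gives peak 6: d1:6  d2:5  d3:3  d4:0  d5:0.
Shift B→2, C→3, D→4.
Schedule A@1, B@2, C@3, D@4: d1:2  d2:4  d3:2  d4:3  d5:3 — peak 4.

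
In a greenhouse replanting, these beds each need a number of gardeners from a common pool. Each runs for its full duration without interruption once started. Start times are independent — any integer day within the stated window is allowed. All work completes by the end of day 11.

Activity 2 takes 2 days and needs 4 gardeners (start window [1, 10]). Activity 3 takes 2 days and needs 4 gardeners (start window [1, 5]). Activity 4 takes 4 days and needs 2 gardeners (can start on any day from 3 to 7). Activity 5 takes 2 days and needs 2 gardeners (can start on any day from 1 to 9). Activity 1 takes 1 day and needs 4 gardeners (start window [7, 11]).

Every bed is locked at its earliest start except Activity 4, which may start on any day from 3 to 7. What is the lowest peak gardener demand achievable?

Activity 4@3: d1:10  d2:10  d3:2  d4:2  d5:2  d6:2  d7:4  d8:0  d9:0  d10:0  d11:0 → peak 10
Activity 4@4: d1:10  d2:10  d3:0  d4:2  d5:2  d6:2  d7:6  d8:0  d9:0  d10:0  d11:0 → peak 10
Activity 4@5: d1:10  d2:10  d3:0  d4:0  d5:2  d6:2  d7:6  d8:2  d9:0  d10:0  d11:0 → peak 10
Activity 4@6: d1:10  d2:10  d3:0  d4:0  d5:0  d6:2  d7:6  d8:2  d9:2  d10:0  d11:0 → peak 10
Activity 4@7: d1:10  d2:10  d3:0  d4:0  d5:0  d6:0  d7:6  d8:2  d9:2  d10:2  d11:0 → peak 10
Best is Activity 4@3, peak 10.

10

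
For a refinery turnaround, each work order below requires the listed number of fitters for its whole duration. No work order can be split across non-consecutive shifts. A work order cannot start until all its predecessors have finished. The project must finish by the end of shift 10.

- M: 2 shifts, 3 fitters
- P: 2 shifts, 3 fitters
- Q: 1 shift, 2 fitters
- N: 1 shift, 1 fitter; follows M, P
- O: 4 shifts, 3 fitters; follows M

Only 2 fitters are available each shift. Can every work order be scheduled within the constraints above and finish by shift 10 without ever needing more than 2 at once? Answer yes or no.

no

Total fitter-shifts = 27; over 10 shifts the average is 27/10 > 2, so some shift must exceed 2.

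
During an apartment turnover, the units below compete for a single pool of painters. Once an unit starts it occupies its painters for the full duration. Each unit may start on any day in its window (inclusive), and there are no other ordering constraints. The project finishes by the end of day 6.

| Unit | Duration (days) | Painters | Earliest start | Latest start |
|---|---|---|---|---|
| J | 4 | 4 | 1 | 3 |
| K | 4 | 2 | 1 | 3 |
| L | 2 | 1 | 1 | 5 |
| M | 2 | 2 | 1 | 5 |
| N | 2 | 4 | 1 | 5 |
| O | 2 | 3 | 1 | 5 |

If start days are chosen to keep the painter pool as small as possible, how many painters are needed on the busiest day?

8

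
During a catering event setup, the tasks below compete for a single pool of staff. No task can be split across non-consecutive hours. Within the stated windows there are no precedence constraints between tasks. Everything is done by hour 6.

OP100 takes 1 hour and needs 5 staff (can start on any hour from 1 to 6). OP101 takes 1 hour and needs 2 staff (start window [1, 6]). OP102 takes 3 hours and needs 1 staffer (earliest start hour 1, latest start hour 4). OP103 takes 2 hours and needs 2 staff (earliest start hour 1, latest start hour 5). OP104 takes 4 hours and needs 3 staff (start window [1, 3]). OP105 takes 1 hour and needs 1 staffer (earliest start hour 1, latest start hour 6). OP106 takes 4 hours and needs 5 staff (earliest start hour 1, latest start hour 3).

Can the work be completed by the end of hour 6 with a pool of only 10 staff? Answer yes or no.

yes

Schedule OP100@1, OP101@1, OP102@2, OP103@1, OP104@2, OP105@2, OP106@3: h1:9  h2:7  h3:9  h4:9  h5:8  h6:5 — peak 9 ≤ 10.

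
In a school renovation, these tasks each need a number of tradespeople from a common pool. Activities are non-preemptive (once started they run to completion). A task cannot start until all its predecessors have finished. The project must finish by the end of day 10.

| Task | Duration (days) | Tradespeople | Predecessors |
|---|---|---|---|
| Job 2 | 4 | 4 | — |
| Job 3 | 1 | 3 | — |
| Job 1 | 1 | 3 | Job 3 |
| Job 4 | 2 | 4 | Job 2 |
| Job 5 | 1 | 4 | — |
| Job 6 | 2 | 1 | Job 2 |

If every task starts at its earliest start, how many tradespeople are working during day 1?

11

At early start, day 1 has: Job 2, Job 3, Job 5.
Demand: 4 + 3 + 4 = 11.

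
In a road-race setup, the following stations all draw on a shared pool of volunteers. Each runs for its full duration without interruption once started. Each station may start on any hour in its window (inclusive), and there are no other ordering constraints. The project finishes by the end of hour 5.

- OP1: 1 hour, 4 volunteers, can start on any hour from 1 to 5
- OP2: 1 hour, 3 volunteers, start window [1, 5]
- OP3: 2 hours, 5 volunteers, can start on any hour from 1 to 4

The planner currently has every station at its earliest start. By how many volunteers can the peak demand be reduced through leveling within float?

Early-start peak: h1:12  h2:5  h3:0  h4:0  h5:0 ⇒ 12.
Leveled (OP1@1, OP2@2, OP3@3): h1:4  h2:3  h3:5  h4:5  h5:0 ⇒ 5.
Reduction 12 − 5 = 7.

7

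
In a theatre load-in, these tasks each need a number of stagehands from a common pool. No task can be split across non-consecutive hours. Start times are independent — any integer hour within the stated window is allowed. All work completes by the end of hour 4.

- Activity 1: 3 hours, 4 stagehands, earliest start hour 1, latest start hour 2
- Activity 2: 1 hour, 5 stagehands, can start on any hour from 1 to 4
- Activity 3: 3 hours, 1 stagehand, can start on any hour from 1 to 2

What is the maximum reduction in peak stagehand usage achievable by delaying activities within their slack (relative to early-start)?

Early-start peak: h1:10  h2:5  h3:5  h4:0 ⇒ 10.
Leveled (Activity 1@1, Activity 2@4, Activity 3@1): h1:5  h2:5  h3:5  h4:5 ⇒ 5.
Reduction 10 − 5 = 5.

5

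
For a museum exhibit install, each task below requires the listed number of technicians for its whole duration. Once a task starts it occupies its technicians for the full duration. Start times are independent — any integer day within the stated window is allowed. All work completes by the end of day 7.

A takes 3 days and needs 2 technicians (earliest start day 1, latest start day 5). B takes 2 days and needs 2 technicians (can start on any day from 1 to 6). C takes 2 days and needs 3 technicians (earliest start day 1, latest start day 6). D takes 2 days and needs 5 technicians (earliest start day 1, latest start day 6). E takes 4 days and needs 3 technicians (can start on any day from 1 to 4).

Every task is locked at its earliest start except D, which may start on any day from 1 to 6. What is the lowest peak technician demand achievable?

D@1: d1:15  d2:15  d3:5  d4:3  d5:0  d6:0  d7:0 → peak 15
D@2: d1:10  d2:15  d3:10  d4:3  d5:0  d6:0  d7:0 → peak 15
D@3: d1:10  d2:10  d3:10  d4:8  d5:0  d6:0  d7:0 → peak 10
D@4: d1:10  d2:10  d3:5  d4:8  d5:5  d6:0  d7:0 → peak 10
D@5: d1:10  d2:10  d3:5  d4:3  d5:5  d6:5  d7:0 → peak 10
D@6: d1:10  d2:10  d3:5  d4:3  d5:0  d6:5  d7:5 → peak 10
Best is D@3, peak 10.

10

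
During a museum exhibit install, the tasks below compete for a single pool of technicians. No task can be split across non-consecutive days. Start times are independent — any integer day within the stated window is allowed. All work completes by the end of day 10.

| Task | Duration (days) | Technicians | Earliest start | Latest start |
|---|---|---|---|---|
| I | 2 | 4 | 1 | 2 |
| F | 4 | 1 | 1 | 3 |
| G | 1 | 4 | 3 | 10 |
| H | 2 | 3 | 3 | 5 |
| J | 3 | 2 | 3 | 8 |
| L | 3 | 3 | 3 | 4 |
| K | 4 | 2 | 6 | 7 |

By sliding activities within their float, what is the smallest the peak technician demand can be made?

Early-start (I@1, F@1, G@3, H@3, J@3, L@3, K@6) gives peak 13: d1:5  d2:5  d3:13  d4:9  d5:5  d6:2  d7:2  d8:2  d9:2  d10:0.
Shift H→5, J→7, L→4, K→7.
Schedule I@1, F@1, G@3, H@5, J@7, L@4, K@7: d1:5  d2:5  d3:5  d4:4  d5:6  d6:6  d7:4  d8:4  d9:4  d10:2 — peak 6.

6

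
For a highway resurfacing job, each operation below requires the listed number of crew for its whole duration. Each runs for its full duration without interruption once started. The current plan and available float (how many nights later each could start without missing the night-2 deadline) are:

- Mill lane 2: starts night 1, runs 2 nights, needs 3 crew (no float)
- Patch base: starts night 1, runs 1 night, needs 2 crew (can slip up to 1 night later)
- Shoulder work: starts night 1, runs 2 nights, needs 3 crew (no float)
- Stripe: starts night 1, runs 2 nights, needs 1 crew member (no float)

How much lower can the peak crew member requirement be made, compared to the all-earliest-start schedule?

0

Early-start peak: n1:9  n2:7 ⇒ 9.
Leveled (Mill lane 2@1, Patch base@1, Shoulder work@1, Stripe@1): n1:9  n2:7 ⇒ 9.
Reduction 9 − 9 = 0.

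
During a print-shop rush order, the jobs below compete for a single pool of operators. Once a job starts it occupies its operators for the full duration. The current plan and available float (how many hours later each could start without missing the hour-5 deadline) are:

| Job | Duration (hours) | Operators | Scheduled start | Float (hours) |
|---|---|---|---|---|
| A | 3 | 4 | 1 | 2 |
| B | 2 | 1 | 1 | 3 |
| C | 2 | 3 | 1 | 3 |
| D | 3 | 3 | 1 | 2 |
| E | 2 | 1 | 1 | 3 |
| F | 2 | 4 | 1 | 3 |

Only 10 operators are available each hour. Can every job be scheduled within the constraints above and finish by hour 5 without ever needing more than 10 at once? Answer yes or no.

yes

Schedule A@1, B@1, C@1, D@3, E@3, F@4: h1:8  h2:8  h3:8  h4:8  h5:7 — peak 8 ≤ 10.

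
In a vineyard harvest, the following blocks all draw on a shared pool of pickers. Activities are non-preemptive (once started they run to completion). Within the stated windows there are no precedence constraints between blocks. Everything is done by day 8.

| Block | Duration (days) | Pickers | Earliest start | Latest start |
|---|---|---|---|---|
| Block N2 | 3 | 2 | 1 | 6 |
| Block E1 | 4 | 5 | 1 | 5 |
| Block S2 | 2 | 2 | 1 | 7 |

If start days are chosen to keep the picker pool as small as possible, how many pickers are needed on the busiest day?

Early-start (Block N2@1, Block E1@1, Block S2@1) gives peak 9: d1:9  d2:9  d3:7  d4:5  d5:0  d6:0  d7:0  d8:0.
Shift Block E1→4.
Schedule Block N2@1, Block E1@4, Block S2@1: d1:4  d2:4  d3:2  d4:5  d5:5  d6:5  d7:5  d8:0 — peak 5.

5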